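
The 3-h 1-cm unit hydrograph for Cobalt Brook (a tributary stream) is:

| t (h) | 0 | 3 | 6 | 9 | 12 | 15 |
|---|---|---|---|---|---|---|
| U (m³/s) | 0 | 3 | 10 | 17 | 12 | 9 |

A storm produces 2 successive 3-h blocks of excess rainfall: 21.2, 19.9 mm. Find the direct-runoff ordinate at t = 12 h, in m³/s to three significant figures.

Q ≈ 59.3 m³/s

By discrete convolution, Q_j = Σ (P_i / 10 mm) · U_{j−i}.
At t = 12 h (j=4): Q = (21.2/10)·12 + (19.9/10)·17 = 59.3 m³/s.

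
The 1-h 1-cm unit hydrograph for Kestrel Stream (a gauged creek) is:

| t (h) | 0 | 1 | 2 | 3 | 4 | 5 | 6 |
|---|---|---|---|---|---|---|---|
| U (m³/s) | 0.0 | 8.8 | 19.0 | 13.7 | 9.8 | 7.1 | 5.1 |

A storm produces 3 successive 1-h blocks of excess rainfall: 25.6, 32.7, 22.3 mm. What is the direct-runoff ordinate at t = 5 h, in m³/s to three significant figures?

Q ≈ 80.8 m³/s

By discrete convolution, Q_j = Σ (P_i / 10 mm) · U_{j−i}.
At t = 5 h (j=5): Q = (25.6/10)·7.1 + (32.7/10)·9.8 + (22.3/10)·13.7 = 80.8 m³/s.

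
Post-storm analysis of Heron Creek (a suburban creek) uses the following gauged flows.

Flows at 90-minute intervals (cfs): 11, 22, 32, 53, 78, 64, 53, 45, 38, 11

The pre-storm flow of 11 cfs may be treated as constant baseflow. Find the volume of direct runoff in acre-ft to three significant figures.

V ≈ 36.8 acre-ft

Direct-runoff ordinates (Q − Q_b): 0.0, 11.0, 21.0, 42.0, 67.0, 53.0, 42.0, 34.0, 27.0, 0.0 cfs.
ΣQ_DR = 297.0 cfs.
With Δt = 1.5 h = 5400 s, V = ΣQ_DR · Δt = 297.0 × 5400 = 1.60 × 10^6 ft³ = 36.8 acre-ft.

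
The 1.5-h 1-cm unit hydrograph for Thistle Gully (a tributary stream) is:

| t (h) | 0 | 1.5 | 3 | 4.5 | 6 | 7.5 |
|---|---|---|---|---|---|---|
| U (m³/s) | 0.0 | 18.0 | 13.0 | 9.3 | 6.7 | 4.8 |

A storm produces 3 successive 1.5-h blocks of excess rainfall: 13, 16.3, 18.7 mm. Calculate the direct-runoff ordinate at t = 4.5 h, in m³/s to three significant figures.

By discrete convolution, Q_j = Σ (P_i / 10 mm) · U_{j−i}.
At t = 4.5 h (j=3): Q = (13/10)·9.3 + (16.3/10)·13.0 + (18.7/10)·18.0 = 66.9 m³/s.

Q ≈ 66.9 m³/s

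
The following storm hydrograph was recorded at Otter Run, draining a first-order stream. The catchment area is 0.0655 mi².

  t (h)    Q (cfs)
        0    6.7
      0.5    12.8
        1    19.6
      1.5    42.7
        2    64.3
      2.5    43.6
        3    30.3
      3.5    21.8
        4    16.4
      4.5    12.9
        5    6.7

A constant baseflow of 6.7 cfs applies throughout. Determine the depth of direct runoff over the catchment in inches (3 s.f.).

Direct runoff: 0.0, 6.1, 12.9, 36.0, 57.6, 36.9, 23.6, 15.1, 9.7, 6.2, 0.0 cfs; ΣQ_DR = 204.1 cfs.
V = ΣQ_DR · Δt = 204.1 × 1800 s = 3.674 × 10^5 ft³.
Over A = 0.0655 mi², depth = V / A = 2.41 in.

d ≈ 2.41 in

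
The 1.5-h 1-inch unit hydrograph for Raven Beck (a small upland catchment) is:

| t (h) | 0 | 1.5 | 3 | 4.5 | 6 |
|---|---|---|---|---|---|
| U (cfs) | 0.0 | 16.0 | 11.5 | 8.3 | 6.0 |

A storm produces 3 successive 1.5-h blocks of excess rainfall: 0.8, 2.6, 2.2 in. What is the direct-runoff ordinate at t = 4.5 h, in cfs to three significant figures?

Q ≈ 71.7 cfs

By discrete convolution, Q_j = Σ (P_i / 1 in) · U_{j−i}.
At t = 4.5 h (j=3): Q = (0.8/1)·8.3 + (2.6/1)·11.5 + (2.2/1)·16.0 = 71.7 cfs.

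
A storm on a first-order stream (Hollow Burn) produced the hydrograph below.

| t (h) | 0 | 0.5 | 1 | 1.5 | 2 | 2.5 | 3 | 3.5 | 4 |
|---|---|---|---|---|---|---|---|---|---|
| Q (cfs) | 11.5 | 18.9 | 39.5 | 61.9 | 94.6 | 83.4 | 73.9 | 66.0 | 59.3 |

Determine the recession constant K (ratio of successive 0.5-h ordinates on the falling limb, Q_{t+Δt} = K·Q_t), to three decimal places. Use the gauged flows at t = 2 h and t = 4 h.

Using the recession-limb readings at t = 2 h and t = 4 h: Q falls from 94.6 to 59.3 cfs over 4 intervals.
K = (Q₂/Q₁)^(1/4) = (59.3/94.6)^(1/4) = 0.890.

K ≈ 0.890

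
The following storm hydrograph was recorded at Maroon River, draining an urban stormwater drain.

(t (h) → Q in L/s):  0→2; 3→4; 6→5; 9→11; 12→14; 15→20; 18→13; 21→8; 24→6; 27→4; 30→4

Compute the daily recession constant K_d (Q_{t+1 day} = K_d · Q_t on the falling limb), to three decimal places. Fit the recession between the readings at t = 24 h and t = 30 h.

K_d ≈ 0.198

Between t = 24 h and t = 30 h the flow falls from 6 to 4 L/s over 2×3 h = 6 h.
Per-interval ratio K = (4/6)^(1/2) = 0.8165; K_d = K^(24/3) = 0.198.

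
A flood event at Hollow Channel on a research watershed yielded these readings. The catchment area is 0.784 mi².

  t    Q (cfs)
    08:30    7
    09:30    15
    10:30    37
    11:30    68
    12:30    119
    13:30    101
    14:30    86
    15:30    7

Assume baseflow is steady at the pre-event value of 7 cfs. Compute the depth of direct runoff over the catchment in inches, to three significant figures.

Direct runoff: 0.0, 8.0, 30.0, 61.0, 112.0, 94.0, 79.0, 0.0 cfs; ΣQ_DR = 384.0 cfs.
V = ΣQ_DR · Δt = 384.0 × 3600 s = 1.382 × 10^6 ft³.
Over A = 0.784 mi², depth = V / A = 0.759 in.

d ≈ 0.759 in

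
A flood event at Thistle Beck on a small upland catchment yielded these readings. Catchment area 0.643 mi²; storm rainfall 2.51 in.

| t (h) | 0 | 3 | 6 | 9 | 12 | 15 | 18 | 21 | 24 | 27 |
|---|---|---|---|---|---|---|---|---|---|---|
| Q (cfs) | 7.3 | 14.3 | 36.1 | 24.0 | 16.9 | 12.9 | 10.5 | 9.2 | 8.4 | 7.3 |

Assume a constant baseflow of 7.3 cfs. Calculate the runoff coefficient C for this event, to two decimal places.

ΣQ_DR = 73.90 cfs; V = ΣQ_DR·Δt = 7.981 × 10^5 ft³.
Runoff depth d = V / A = 0.5343 in.
C = d / P = 0.5343 / 2.51 = 0.21.

C ≈ 0.21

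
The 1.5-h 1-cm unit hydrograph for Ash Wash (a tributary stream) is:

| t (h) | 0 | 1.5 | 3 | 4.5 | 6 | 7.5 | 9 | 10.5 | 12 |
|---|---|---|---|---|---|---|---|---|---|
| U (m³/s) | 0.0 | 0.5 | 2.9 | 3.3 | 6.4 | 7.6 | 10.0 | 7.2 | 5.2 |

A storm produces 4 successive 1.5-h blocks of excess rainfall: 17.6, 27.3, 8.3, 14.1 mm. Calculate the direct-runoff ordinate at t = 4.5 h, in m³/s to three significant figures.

By discrete convolution, Q_j = Σ (P_i / 10 mm) · U_{j−i}.
At t = 4.5 h (j=3): Q = (17.6/10)·3.3 + (27.3/10)·2.9 + (8.3/10)·0.5 + (14.1/10)·0.0 = 14.1 m³/s.

Q ≈ 14.1 m³/s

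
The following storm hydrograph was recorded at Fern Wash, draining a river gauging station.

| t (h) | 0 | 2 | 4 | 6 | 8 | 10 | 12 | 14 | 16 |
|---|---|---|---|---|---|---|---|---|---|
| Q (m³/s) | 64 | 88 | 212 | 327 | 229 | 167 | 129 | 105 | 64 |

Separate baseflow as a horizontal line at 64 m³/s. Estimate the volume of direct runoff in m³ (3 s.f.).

V ≈ 5.82 × 10^6 m³

Direct-runoff ordinates (Q − Q_b): 0.0, 24.0, 148.0, 263.0, 165.0, 103.0, 65.0, 41.0, 0.0 m³/s.
ΣQ_DR = 809.0 m³/s.
With Δt = 2 h = 7200 s, V = ΣQ_DR · Δt = 809.0 × 7200 = 5.82 × 10^6 m³.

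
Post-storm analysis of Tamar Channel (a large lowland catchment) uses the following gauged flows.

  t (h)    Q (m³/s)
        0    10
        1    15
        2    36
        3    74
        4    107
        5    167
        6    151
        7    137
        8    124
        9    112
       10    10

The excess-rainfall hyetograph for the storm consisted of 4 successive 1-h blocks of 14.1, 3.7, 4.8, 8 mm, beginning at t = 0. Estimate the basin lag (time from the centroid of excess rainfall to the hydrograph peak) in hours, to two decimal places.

Centroid of excess rainfall: t_c = Σ P_i·t̄_i / ΣP_i = 1.7190 h (block centres at 0.5, 1.5, 2.5, 3.5 h).
Hydrograph peak occurs at t = 5 h, so basin lag t_L = 5 − 1.7190 = 3.28 h.

t_L ≈ 3.28 h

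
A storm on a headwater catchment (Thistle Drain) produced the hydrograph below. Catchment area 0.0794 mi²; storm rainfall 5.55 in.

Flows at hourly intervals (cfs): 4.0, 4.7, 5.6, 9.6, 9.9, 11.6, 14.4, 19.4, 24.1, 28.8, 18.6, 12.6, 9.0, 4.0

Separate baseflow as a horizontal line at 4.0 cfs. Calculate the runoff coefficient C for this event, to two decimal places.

ΣQ_DR = 120.3 cfs; V = ΣQ_DR·Δt = 4.331 × 10^5 ft³.
Runoff depth d = V / A = 2.348 in.
C = d / P = 2.348 / 5.55 = 0.42.

C ≈ 0.42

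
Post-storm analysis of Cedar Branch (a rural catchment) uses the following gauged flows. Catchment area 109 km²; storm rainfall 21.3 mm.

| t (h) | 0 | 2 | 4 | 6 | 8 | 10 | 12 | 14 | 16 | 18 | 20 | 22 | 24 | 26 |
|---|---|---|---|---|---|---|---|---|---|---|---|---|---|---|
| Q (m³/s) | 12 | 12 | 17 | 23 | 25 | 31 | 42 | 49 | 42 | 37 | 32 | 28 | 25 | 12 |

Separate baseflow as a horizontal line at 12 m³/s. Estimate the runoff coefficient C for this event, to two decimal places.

ΣQ_DR = 219.0 m³/s; V = ΣQ_DR·Δt = 1.577 × 10^6 m³.
Runoff depth d = V / A = 14.47 mm.
C = d / P = 14.47 / 21.3 = 0.68.

C ≈ 0.68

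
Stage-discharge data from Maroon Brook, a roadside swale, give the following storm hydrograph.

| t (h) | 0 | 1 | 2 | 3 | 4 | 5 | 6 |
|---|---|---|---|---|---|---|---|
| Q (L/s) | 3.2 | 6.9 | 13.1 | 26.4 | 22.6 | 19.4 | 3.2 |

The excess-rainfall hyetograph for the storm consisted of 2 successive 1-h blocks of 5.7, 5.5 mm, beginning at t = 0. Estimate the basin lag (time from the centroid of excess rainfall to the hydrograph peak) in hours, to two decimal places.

t_L ≈ 2.01 h

Centroid of excess rainfall: t_c = Σ P_i·t̄_i / ΣP_i = 0.9911 h (block centres at 0.5, 1.5 h).
Hydrograph peak occurs at t = 3 h, so basin lag t_L = 3 − 0.9911 = 2.01 h.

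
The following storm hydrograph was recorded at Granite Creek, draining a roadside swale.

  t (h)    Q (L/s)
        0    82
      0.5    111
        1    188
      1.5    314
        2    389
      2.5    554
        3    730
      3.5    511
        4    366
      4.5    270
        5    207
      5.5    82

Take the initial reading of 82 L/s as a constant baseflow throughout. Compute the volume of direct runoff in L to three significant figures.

Direct-runoff ordinates (Q − Q_b): 0.0, 29.0, 106.0, 232.0, 307.0, 472.0, 648.0, 429.0, 284.0, 188.0, 125.0, 0.0 L/s.
ΣQ_DR = 2820 L/s.
With Δt = 0.5 h = 1800 s, V = ΣQ_DR · Δt = 2820 × 1800 = 5.08 × 10^6 L.

V ≈ 5.08 × 10^6 L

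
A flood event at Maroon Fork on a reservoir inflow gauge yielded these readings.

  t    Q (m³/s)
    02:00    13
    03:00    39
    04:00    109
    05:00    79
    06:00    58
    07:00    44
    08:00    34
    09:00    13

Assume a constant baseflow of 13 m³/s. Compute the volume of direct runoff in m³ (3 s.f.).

V ≈ 1.03 × 10^6 m³

Direct-runoff ordinates (Q − Q_b): 0.0, 26.0, 96.0, 66.0, 45.0, 31.0, 21.0, 0.0 m³/s.
ΣQ_DR = 285.0 m³/s.
With Δt = 1 h = 3600 s, V = ΣQ_DR · Δt = 285.0 × 3600 = 1.03 × 10^6 m³.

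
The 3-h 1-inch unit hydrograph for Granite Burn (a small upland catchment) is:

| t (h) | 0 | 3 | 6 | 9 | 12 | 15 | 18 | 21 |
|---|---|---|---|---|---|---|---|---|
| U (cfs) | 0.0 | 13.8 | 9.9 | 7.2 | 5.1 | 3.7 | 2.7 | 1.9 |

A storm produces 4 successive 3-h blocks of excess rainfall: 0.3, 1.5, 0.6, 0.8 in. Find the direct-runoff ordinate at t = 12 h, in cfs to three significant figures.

Q ≈ 29.3 cfs

By discrete convolution, Q_j = Σ (P_i / 1 in) · U_{j−i}.
At t = 12 h (j=4): Q = (0.3/1)·5.1 + (1.5/1)·7.2 + (0.6/1)·9.9 + (0.8/1)·13.8 = 29.3 cfs.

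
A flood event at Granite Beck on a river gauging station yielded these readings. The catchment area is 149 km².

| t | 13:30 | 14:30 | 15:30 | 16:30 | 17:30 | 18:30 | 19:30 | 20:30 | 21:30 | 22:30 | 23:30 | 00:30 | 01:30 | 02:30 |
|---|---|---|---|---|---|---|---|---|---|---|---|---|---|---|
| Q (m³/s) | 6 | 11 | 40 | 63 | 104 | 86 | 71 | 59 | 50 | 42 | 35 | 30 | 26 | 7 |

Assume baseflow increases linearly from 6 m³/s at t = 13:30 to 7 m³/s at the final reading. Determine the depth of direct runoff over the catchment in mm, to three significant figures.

Direct runoff: 0.00, 4.92, 33.85, 56.77, 97.69, 79.62, 64.54, 52.46, 43.38, 35.31, 28.23, 23.15, 19.08, 0.00 m³/s; ΣQ_DR = 539.0 m³/s.
V = ΣQ_DR · Δt = 539.0 × 3600 s = 1.940 × 10^6 m³.
Over A = 149 km², depth = V / A = 13.0 mm.

d ≈ 13.0 mm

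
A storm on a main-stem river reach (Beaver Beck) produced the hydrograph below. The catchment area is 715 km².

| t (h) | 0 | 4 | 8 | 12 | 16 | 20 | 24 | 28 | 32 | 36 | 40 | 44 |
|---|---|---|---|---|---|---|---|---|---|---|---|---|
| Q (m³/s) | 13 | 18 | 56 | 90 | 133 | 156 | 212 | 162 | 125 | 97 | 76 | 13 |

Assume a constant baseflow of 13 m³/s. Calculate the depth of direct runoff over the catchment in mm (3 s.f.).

d ≈ 20.0 mm

Direct runoff: 0.0, 5.0, 43.0, 77.0, 120.0, 143.0, 199.0, 149.0, 112.0, 84.0, 63.0, 0.0 m³/s; ΣQ_DR = 995.0 m³/s.
V = ΣQ_DR · Δt = 995.0 × 14400 s = 1.433 × 10^7 m³.
Over A = 715 km², depth = V / A = 20.0 mm.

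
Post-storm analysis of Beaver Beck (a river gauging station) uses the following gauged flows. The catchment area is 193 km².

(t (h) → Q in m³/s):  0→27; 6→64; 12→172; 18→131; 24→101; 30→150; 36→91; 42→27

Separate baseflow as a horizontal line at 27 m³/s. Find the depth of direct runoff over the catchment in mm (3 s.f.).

Direct runoff: 0.0, 37.0, 145.0, 104.0, 74.0, 123.0, 64.0, 0.0 m³/s; ΣQ_DR = 547.0 m³/s.
V = ΣQ_DR · Δt = 547.0 × 21600 s = 1.182 × 10^7 m³.
Over A = 193 km², depth = V / A = 61.2 mm.

d ≈ 61.2 mm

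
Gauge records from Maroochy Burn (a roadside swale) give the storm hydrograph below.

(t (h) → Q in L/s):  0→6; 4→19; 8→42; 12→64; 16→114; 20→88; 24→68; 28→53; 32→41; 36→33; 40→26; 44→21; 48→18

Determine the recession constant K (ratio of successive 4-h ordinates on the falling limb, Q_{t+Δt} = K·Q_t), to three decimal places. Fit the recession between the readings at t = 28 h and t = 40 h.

K ≈ 0.789

Using the recession-limb readings at t = 28 h and t = 40 h: Q falls from 53 to 26 L/s over 3 intervals.
K = (Q₂/Q₁)^(1/3) = (26/53)^(1/3) = 0.789.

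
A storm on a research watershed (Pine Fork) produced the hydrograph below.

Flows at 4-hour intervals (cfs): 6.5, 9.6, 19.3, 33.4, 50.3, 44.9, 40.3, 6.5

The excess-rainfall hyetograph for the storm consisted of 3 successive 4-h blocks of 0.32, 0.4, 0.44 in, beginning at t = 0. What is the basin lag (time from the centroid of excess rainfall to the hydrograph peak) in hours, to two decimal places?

Centroid of excess rainfall: t_c = Σ P_i·t̄_i / ΣP_i = 6.4138 h (block centres at 2, 6, 10 h).
Hydrograph peak occurs at t = 16 h, so basin lag t_L = 16 − 6.4138 = 9.59 h.

t_L ≈ 9.59 h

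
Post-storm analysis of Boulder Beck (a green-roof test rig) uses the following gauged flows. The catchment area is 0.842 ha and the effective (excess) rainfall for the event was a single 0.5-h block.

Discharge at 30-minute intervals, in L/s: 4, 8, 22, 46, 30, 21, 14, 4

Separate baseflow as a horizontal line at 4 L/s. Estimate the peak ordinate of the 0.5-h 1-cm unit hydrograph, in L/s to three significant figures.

U_p ≈ 16.8 L/s

Direct runoff: 0.0, 4.0, 18.0, 42.0, 26.0, 17.0, 10.0, 0.0 L/s; ΣQ_DR = 117.0 L/s, peak = 42.0 L/s.
Runoff depth d = ΣQ_DR·Δt / A = 117.0 × 1800 / (0.842 ha) = 25.01 mm.
The 1-cm UH is the DRH scaled by (10 mm)/d, so U_p = 42.0 × 10/25.01 = 16.8 L/s.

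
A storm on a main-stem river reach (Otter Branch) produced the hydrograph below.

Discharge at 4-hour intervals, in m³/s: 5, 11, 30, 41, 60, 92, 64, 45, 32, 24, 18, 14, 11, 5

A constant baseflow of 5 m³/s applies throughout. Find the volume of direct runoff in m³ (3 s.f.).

V ≈ 5.50 × 10^6 m³

Direct-runoff ordinates (Q − Q_b): 0.0, 6.0, 25.0, 36.0, 55.0, 87.0, 59.0, 40.0, 27.0, 19.0, 13.0, 9.0, 6.0, 0.0 m³/s.
ΣQ_DR = 382.0 m³/s.
With Δt = 4 h = 14400 s, V = ΣQ_DR · Δt = 382.0 × 14400 = 5.50 × 10^6 m³.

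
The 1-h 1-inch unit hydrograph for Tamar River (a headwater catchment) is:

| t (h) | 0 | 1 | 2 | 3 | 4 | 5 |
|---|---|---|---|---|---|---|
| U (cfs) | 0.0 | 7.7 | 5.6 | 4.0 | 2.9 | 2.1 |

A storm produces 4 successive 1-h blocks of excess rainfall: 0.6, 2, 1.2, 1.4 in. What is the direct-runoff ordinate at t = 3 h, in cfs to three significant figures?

By discrete convolution, Q_j = Σ (P_i / 1 in) · U_{j−i}.
At t = 3 h (j=3): Q = (0.6/1)·4.0 + (2/1)·5.6 + (1.2/1)·7.7 + (1.4/1)·0.0 = 22.8 cfs.

Q ≈ 22.8 cfs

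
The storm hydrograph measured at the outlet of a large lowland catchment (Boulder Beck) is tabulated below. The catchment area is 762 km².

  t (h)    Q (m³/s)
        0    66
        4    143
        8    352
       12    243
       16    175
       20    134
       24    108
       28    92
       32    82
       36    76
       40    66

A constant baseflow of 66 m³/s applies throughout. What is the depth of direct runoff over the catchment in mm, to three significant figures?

Direct runoff: 0.0, 77.0, 286.0, 177.0, 109.0, 68.0, 42.0, 26.0, 16.0, 10.0, 0.0 m³/s; ΣQ_DR = 811.0 m³/s.
V = ΣQ_DR · Δt = 811.0 × 14400 s = 1.168 × 10^7 m³.
Over A = 762 km², depth = V / A = 15.3 mm.

d ≈ 15.3 mm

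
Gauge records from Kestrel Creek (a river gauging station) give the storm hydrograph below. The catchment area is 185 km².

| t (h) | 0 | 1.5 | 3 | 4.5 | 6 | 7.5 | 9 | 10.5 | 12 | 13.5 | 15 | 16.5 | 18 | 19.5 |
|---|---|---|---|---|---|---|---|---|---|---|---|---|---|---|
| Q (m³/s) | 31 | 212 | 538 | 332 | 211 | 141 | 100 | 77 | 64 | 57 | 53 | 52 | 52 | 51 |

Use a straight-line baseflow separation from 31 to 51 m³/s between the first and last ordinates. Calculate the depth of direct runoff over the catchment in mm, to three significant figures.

Direct runoff: 0.00, 179.46, 503.92, 296.38, 173.85, 102.31, 59.77, 35.23, 20.69, 12.15, 6.62, 4.08, 2.54, 0.00 m³/s; ΣQ_DR = 1397 m³/s.
V = ΣQ_DR · Δt = 1397 × 5400 s = 7.544 × 10^6 m³.
Over A = 185 km², depth = V / A = 40.8 mm.

d ≈ 40.8 mm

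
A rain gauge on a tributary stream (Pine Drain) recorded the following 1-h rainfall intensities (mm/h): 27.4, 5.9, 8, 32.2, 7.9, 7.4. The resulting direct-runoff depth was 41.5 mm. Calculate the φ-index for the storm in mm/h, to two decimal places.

φ ≈ 9.05 mm/h

Only the 2 blocks with intensity above φ contribute runoff: 27.4, 32.2 mm/h.
Σ(I−φ)·Δt = d  ⇒  (27.4+32.2 − 2φ)·1 = 41.5
φ = (59.60 − 41.5/1) / 2 = 9.05 mm/h.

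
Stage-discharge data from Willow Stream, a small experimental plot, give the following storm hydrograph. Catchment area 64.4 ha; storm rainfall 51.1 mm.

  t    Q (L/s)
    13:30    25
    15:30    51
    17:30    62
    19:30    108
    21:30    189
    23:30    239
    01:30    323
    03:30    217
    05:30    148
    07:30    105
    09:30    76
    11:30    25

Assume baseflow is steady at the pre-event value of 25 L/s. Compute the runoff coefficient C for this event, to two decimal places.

ΣQ_DR = 1268 L/s; V = ΣQ_DR·Δt = 9.130 × 10^6 L.
Runoff depth d = V / A = 14.18 mm.
C = d / P = 14.18 / 51.1 = 0.28.

C ≈ 0.28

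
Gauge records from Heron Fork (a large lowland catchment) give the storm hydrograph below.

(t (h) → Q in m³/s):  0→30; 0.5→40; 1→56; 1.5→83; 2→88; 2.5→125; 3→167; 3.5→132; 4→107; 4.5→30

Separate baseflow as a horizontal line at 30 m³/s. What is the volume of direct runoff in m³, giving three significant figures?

V ≈ 1.00 × 10^6 m³

Direct-runoff ordinates (Q − Q_b): 0.0, 10.0, 26.0, 53.0, 58.0, 95.0, 137.0, 102.0, 77.0, 0.0 m³/s.
ΣQ_DR = 558.0 m³/s.
With Δt = 0.5 h = 1800 s, V = ΣQ_DR · Δt = 558.0 × 1800 = 1.00 × 10^6 m³.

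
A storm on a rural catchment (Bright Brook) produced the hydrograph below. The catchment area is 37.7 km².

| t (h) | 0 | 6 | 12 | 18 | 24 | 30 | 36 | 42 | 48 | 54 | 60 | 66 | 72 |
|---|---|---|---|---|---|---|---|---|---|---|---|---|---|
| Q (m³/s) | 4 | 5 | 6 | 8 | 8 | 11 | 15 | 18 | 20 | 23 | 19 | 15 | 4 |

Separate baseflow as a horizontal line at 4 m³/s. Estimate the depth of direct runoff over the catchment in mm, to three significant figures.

Direct runoff: 0.0, 1.0, 2.0, 4.0, 4.0, 7.0, 11.0, 14.0, 16.0, 19.0, 15.0, 11.0, 0.0 m³/s; ΣQ_DR = 104.0 m³/s.
V = ΣQ_DR · Δt = 104.0 × 21600 s = 2.246 × 10^6 m³.
Over A = 37.7 km², depth = V / A = 59.6 mm.

d ≈ 59.6 mm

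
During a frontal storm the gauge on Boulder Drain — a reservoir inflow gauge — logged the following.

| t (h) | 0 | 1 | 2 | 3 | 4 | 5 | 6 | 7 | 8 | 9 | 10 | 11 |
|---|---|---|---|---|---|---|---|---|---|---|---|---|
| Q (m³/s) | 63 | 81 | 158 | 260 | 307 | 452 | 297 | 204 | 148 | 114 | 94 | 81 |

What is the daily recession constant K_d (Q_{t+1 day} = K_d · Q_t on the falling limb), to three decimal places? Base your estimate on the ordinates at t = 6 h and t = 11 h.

K_d ≈ 0.002

Between t = 6 h and t = 11 h the flow falls from 297 to 81 m³/s over 5×1 h = 5 h.
Per-interval ratio K = (81/297)^(1/5) = 0.7712; K_d = K^(24/1) = 0.002.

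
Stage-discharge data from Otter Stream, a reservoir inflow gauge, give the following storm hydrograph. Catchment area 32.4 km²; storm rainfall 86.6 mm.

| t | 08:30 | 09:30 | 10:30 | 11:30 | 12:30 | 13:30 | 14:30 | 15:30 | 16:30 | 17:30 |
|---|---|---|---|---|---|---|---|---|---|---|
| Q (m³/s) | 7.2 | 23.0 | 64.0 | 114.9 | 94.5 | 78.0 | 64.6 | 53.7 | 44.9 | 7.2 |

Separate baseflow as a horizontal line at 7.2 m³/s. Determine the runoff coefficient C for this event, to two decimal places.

ΣQ_DR = 480.0 m³/s; V = ΣQ_DR·Δt = 1.728 × 10^6 m³.
Runoff depth d = V / A = 53.33 mm.
C = d / P = 53.33 / 86.6 = 0.62.

C ≈ 0.62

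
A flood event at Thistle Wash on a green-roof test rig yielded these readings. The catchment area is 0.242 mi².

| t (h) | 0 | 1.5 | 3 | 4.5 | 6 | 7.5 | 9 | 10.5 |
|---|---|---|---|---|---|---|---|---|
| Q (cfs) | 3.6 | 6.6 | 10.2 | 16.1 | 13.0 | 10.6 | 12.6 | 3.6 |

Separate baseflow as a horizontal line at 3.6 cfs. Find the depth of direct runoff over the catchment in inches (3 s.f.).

d ≈ 0.456 in

Direct runoff: 0.0, 3.0, 6.6, 12.5, 9.4, 7.0, 9.0, 0.0 cfs; ΣQ_DR = 47.50 cfs.
V = ΣQ_DR · Δt = 47.50 × 5400 s = 2.565 × 10^5 ft³.
Over A = 0.242 mi², depth = V / A = 0.456 in.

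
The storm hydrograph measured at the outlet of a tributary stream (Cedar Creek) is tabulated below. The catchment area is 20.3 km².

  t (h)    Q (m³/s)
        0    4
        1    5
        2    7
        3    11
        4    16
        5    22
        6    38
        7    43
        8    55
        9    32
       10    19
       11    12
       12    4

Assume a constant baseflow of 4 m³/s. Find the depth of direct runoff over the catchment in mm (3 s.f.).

Direct runoff: 0.0, 1.0, 3.0, 7.0, 12.0, 18.0, 34.0, 39.0, 51.0, 28.0, 15.0, 8.0, 0.0 m³/s; ΣQ_DR = 216.0 m³/s.
V = ΣQ_DR · Δt = 216.0 × 3600 s = 7.776 × 10^5 m³.
Over A = 20.3 km², depth = V / A = 38.3 mm.

d ≈ 38.3 mm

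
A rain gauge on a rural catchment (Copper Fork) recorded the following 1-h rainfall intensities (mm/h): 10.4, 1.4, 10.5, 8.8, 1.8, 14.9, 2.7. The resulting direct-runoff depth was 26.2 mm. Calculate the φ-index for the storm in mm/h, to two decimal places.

φ ≈ 4.60 mm/h

Only the 4 blocks with intensity above φ contribute runoff: 10.4, 10.5, 8.8, 14.9 mm/h.
Σ(I−φ)·Δt = d  ⇒  (10.4+10.5+8.8+14.9 − 4φ)·1 = 26.2
φ = (44.60 − 26.2/1) / 4 = 4.60 mm/h.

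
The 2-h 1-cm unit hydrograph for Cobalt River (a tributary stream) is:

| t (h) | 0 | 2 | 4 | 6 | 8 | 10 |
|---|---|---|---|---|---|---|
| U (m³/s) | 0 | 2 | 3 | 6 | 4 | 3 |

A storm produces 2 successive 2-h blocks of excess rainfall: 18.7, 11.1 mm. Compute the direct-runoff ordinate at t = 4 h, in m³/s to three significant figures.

By discrete convolution, Q_j = Σ (P_i / 10 mm) · U_{j−i}.
At t = 4 h (j=2): Q = (18.7/10)·3 + (11.1/10)·2 = 7.83 m³/s.

Q ≈ 7.83 m³/s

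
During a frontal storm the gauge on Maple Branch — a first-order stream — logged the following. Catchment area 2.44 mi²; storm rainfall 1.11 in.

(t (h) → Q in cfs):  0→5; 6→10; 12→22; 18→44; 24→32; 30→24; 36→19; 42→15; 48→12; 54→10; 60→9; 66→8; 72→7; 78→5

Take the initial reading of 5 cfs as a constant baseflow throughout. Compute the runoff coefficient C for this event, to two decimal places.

C ≈ 0.52

ΣQ_DR = 152.0 cfs; V = ΣQ_DR·Δt = 3.283 × 10^6 ft³.
Runoff depth d = V / A = 0.5792 in.
C = d / P = 0.5792 / 1.11 = 0.52.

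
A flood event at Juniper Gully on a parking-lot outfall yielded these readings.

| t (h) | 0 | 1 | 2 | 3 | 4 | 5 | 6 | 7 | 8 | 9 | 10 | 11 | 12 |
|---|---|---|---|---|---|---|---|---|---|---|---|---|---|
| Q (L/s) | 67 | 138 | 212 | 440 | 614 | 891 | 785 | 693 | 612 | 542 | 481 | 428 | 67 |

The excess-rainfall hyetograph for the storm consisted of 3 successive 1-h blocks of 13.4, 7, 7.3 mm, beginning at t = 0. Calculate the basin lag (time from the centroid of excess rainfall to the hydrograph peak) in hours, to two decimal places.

Centroid of excess rainfall: t_c = Σ P_i·t̄_i / ΣP_i = 1.2798 h (block centres at 0.5, 1.5, 2.5 h).
Hydrograph peak occurs at t = 5 h, so basin lag t_L = 5 − 1.2798 = 3.72 h.

t_L ≈ 3.72 h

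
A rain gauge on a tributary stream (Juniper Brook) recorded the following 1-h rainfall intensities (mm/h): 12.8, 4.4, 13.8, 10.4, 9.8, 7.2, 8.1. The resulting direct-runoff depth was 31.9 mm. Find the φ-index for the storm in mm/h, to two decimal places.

φ ≈ 5.03 mm/h

Only the 6 blocks with intensity above φ contribute runoff: 12.8, 13.8, 10.4, 9.8, 7.2, 8.1 mm/h.
Σ(I−φ)·Δt = d  ⇒  (12.8+13.8+10.4+9.8+7.2+8.1 − 6φ)·1 = 31.9
φ = (62.10 − 31.9/1) / 6 = 5.03 mm/h.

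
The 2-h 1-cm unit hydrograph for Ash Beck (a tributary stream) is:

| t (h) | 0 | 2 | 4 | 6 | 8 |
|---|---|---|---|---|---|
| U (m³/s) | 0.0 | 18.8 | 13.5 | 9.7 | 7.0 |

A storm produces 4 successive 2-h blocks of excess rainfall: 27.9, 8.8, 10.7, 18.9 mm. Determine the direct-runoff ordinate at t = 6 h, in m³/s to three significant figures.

Q ≈ 59.1 m³/s

By discrete convolution, Q_j = Σ (P_i / 10 mm) · U_{j−i}.
At t = 6 h (j=3): Q = (27.9/10)·9.7 + (8.8/10)·13.5 + (10.7/10)·18.8 + (18.9/10)·0.0 = 59.1 m³/s.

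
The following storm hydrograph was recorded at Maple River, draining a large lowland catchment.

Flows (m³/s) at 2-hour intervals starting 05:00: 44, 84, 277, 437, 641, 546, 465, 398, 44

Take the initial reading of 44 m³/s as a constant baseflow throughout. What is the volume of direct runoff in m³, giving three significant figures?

V ≈ 1.83 × 10^7 m³

Direct-runoff ordinates (Q − Q_b): 0.0, 40.0, 233.0, 393.0, 597.0, 502.0, 421.0, 354.0, 0.0 m³/s.
ΣQ_DR = 2540 m³/s.
With Δt = 2 h = 7200 s, V = ΣQ_DR · Δt = 2540 × 7200 = 1.83 × 10^7 m³.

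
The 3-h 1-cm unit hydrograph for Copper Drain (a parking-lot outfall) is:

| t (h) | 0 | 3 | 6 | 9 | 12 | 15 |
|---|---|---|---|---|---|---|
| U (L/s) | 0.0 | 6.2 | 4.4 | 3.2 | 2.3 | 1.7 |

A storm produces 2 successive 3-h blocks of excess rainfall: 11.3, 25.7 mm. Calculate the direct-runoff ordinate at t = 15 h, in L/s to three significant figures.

By discrete convolution, Q_j = Σ (P_i / 10 mm) · U_{j−i}.
At t = 15 h (j=5): Q = (11.3/10)·1.7 + (25.7/10)·2.3 = 7.83 L/s.

Q ≈ 7.83 L/s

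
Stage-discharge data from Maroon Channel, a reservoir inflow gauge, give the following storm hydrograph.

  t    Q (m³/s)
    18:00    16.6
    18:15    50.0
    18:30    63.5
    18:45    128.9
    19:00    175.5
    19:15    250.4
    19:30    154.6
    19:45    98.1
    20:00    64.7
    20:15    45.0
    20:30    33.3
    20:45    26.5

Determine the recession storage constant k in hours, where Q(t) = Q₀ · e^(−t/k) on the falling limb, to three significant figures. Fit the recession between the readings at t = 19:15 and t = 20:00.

On the falling limb, Q drops from 250.4 to 64.7 m³/s between t = 19:15 and t = 20:00 (Δt = 0.75 h).
k = −Δt / ln(Q₂/Q₁) = −0.75 / ln(64.7/250.4) = 0.554 h.

k ≈ 0.554 h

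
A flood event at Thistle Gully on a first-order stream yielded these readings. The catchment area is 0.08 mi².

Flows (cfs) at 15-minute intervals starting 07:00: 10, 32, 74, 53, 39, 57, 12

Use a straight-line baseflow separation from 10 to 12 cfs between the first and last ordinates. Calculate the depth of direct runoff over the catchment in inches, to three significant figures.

Direct runoff: 0.00, 21.67, 63.33, 42.00, 27.67, 45.33, 0.00 cfs; ΣQ_DR = 200.0 cfs.
V = ΣQ_DR · Δt = 200.0 × 900 s = 1.800 × 10^5 ft³.
Over A = 0.08 mi², depth = V / A = 0.968 in.

d ≈ 0.968 in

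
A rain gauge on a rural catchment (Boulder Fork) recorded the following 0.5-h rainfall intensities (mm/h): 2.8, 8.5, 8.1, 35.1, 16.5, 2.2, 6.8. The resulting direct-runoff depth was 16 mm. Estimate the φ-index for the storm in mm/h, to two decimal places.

φ ≈ 9.80 mm/h

Only the 2 blocks with intensity above φ contribute runoff: 35.1, 16.5 mm/h.
Σ(I−φ)·Δt = d  ⇒  (35.1+16.5 − 2φ)·0.5 = 16
φ = (51.60 − 16/0.5) / 2 = 9.80 mm/h.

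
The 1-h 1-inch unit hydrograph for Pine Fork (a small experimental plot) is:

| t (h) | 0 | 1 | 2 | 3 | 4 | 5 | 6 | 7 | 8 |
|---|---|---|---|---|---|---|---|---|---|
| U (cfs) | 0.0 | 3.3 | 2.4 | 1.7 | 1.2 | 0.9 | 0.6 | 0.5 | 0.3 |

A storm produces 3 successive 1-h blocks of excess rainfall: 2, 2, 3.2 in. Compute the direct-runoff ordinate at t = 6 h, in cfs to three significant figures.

Q ≈ 6.84 cfs

By discrete convolution, Q_j = Σ (P_i / 1 in) · U_{j−i}.
At t = 6 h (j=6): Q = (2/1)·0.6 + (2/1)·0.9 + (3.2/1)·1.2 = 6.84 cfs.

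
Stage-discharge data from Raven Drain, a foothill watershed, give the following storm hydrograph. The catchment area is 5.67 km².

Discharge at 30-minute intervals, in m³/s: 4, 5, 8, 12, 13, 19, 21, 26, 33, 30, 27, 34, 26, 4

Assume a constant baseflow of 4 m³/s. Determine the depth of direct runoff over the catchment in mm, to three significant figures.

d ≈ 65.4 mm

Direct runoff: 0.0, 1.0, 4.0, 8.0, 9.0, 15.0, 17.0, 22.0, 29.0, 26.0, 23.0, 30.0, 22.0, 0.0 m³/s; ΣQ_DR = 206.0 m³/s.
V = ΣQ_DR · Δt = 206.0 × 1800 s = 3.708 × 10^5 m³.
Over A = 5.67 km², depth = V / A = 65.4 mm.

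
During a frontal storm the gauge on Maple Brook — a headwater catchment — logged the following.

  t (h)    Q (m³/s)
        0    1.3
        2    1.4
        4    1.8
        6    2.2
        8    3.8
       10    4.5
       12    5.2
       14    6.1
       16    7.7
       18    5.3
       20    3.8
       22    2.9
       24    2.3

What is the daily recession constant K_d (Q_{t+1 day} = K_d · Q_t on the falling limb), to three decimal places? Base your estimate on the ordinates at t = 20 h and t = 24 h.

Between t = 20 h and t = 24 h the flow falls from 3.8 to 2.3 m³/s over 2×2 h = 4 h.
Per-interval ratio K = (2.3/3.8)^(1/2) = 0.7780; K_d = K^(24/2) = 0.049.

K_d ≈ 0.049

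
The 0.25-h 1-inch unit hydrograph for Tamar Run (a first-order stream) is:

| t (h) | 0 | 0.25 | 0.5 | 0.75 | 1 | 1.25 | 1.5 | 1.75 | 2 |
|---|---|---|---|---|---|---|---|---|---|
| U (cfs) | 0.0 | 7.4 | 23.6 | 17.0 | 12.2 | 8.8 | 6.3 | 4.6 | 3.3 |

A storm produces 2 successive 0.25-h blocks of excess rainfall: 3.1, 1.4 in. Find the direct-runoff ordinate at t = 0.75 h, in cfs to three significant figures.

By discrete convolution, Q_j = Σ (P_i / 1 in) · U_{j−i}.
At t = 0.75 h (j=3): Q = (3.1/1)·17.0 + (1.4/1)·23.6 = 85.7 cfs.

Q ≈ 85.7 cfs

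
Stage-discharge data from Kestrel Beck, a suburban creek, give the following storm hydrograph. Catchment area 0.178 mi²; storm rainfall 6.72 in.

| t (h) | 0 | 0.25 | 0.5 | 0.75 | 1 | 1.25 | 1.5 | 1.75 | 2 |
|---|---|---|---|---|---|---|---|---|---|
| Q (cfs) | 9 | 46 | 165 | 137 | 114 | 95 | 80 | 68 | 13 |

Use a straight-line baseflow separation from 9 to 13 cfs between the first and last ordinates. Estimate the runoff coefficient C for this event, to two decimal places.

C ≈ 0.20

ΣQ_DR = 628.0 cfs; V = ΣQ_DR·Δt = 5.652 × 10^5 ft³.
Runoff depth d = V / A = 1.367 in.
C = d / P = 1.367 / 6.72 = 0.20.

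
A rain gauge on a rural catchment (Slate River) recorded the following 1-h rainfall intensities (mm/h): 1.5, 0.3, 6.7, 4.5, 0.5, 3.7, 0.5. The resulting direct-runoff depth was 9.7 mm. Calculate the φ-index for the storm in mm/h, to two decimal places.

φ ≈ 1.73 mm/h

Only the 3 blocks with intensity above φ contribute runoff: 6.7, 4.5, 3.7 mm/h.
Σ(I−φ)·Δt = d  ⇒  (6.7+4.5+3.7 − 3φ)·1 = 9.7
φ = (14.90 − 9.7/1) / 3 = 1.73 mm/h.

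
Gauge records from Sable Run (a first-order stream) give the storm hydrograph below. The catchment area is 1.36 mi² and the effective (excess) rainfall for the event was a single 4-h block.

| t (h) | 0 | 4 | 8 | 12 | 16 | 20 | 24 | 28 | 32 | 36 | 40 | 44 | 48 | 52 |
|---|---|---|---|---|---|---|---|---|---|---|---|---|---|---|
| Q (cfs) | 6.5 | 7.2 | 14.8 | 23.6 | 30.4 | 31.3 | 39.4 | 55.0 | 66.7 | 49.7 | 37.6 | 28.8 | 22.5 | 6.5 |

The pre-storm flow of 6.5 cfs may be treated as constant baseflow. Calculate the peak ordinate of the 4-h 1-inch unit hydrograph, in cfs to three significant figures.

U_p ≈ 40.1 cfs

Direct runoff: 0.0, 0.7, 8.3, 17.1, 23.9, 24.8, 32.9, 48.5, 60.2, 43.2, 31.1, 22.3, 16.0, 0.0 cfs; ΣQ_DR = 329.0 cfs, peak = 60.2 cfs.
Runoff depth d = ΣQ_DR·Δt / A = 329.0 × 14400 / (1.36 mi²) = 1.499 in.
The 1-inch UH is the DRH scaled by (1 in)/d, so U_p = 60.2 × 1/1.499 = 40.1 cfs.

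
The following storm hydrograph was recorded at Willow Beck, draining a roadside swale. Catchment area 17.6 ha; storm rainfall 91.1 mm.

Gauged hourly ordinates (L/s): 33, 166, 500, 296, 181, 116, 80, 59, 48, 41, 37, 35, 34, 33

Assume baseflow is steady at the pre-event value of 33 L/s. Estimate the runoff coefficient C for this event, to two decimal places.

C ≈ 0.27

ΣQ_DR = 1197 L/s; V = ΣQ_DR·Δt = 4.309 × 10^6 L.
Runoff depth d = V / A = 24.48 mm.
C = d / P = 24.48 / 91.1 = 0.27.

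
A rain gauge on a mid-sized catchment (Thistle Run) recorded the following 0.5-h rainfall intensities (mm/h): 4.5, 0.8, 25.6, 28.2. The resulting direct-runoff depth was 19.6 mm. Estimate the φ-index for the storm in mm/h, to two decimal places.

φ ≈ 7.30 mm/h

Only the 2 blocks with intensity above φ contribute runoff: 25.6, 28.2 mm/h.
Σ(I−φ)·Δt = d  ⇒  (25.6+28.2 − 2φ)·0.5 = 19.6
φ = (53.80 − 19.6/0.5) / 2 = 7.30 mm/h.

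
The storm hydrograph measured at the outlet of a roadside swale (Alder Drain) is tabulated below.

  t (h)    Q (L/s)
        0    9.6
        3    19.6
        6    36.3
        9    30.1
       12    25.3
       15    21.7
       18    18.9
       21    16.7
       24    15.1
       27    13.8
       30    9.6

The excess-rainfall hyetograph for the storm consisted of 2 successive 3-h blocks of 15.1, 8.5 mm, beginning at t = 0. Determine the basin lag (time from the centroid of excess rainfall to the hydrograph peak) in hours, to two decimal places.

t_L ≈ 3.42 h

Centroid of excess rainfall: t_c = Σ P_i·t̄_i / ΣP_i = 2.5805 h (block centres at 1.5, 4.5 h).
Hydrograph peak occurs at t = 6 h, so basin lag t_L = 6 − 2.5805 = 3.42 h.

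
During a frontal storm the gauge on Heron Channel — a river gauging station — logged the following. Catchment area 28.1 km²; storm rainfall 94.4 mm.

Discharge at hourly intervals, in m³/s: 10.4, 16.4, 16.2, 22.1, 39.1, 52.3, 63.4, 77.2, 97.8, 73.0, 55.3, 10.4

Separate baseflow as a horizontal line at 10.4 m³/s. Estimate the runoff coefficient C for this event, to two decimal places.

C ≈ 0.55

ΣQ_DR = 408.8 m³/s; V = ΣQ_DR·Δt = 1.472 × 10^6 m³.
Runoff depth d = V / A = 52.37 mm.
C = d / P = 52.37 / 94.4 = 0.55.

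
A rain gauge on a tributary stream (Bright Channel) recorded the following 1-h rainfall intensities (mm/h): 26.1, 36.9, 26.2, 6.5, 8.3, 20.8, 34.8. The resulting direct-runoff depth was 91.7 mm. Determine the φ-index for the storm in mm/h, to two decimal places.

Only the 5 blocks with intensity above φ contribute runoff: 26.1, 36.9, 26.2, 20.8, 34.8 mm/h.
Σ(I−φ)·Δt = d  ⇒  (26.1+36.9+26.2+20.8+34.8 − 5φ)·1 = 91.7
φ = (144.8 − 91.7/1) / 5 = 10.62 mm/h.

φ ≈ 10.62 mm/h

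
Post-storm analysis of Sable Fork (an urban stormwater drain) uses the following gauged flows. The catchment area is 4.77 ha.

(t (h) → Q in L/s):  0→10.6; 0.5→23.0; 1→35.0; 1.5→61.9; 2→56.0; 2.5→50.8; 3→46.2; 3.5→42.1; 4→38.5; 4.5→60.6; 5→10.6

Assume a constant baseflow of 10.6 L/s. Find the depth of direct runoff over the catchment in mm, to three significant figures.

Direct runoff: 0.0, 12.4, 24.4, 51.3, 45.4, 40.2, 35.6, 31.5, 27.9, 50.0, 0.0 L/s; ΣQ_DR = 318.7 L/s.
V = ΣQ_DR · Δt = 318.7 × 1800 s = 5.737 × 10^5 L.
Over A = 4.77 ha, depth = V / A = 12.0 mm.

d ≈ 12.0 mm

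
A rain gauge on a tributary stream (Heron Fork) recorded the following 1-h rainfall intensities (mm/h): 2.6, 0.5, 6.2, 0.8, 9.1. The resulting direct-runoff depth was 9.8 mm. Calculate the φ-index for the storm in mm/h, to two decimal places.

Only the 2 blocks with intensity above φ contribute runoff: 6.2, 9.1 mm/h.
Σ(I−φ)·Δt = d  ⇒  (6.2+9.1 − 2φ)·1 = 9.8
φ = (15.30 − 9.8/1) / 2 = 2.75 mm/h.

φ ≈ 2.75 mm/h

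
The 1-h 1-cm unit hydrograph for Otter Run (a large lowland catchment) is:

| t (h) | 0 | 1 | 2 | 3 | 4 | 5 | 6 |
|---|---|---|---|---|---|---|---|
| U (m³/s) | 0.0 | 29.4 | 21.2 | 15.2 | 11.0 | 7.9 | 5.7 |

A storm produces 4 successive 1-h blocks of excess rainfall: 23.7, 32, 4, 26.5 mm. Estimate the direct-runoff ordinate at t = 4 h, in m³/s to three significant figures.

Q ≈ 161 m³/s

By discrete convolution, Q_j = Σ (P_i / 10 mm) · U_{j−i}.
At t = 4 h (j=4): Q = (23.7/10)·11.0 + (32/10)·15.2 + (4/10)·21.2 + (26.5/10)·29.4 = 161 m³/s.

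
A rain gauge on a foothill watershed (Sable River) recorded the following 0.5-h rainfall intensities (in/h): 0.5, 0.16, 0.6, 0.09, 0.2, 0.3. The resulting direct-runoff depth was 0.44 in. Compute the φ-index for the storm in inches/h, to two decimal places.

φ ≈ 0.18 in/h

Only the 4 blocks with intensity above φ contribute runoff: 0.5, 0.6, 0.2, 0.3 in/h.
Σ(I−φ)·Δt = d  ⇒  (0.5+0.6+0.2+0.3 − 4φ)·0.5 = 0.44
φ = (1.600 − 0.44/0.5) / 4 = 0.18 in/h.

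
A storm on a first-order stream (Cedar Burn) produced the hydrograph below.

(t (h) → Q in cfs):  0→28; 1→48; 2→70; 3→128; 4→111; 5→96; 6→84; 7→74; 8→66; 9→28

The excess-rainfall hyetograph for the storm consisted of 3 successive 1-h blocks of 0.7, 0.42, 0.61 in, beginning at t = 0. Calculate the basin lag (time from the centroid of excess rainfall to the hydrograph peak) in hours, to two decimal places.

Centroid of excess rainfall: t_c = Σ P_i·t̄_i / ΣP_i = 1.4480 h (block centres at 0.5, 1.5, 2.5 h).
Hydrograph peak occurs at t = 3 h, so basin lag t_L = 3 − 1.4480 = 1.55 h.

t_L ≈ 1.55 h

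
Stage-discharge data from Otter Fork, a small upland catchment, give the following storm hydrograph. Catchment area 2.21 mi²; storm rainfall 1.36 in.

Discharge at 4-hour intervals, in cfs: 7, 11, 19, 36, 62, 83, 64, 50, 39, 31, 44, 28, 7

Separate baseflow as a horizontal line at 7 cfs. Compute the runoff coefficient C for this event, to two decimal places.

C ≈ 0.80

ΣQ_DR = 390.0 cfs; V = ΣQ_DR·Δt = 5.616 × 10^6 ft³.
Runoff depth d = V / A = 1.094 in.
C = d / P = 1.094 / 1.36 = 0.80.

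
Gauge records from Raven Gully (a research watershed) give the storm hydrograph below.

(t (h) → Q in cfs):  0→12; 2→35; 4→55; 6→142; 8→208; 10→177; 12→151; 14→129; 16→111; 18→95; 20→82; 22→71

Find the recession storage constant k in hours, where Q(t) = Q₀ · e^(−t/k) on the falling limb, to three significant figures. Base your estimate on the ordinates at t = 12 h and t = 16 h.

k ≈ 13.0 h

On the falling limb, Q drops from 151 to 111 cfs between t = 12 h and t = 16 h (Δt = 4 h).
k = −Δt / ln(Q₂/Q₁) = −4 / ln(111/151) = 13.0 h.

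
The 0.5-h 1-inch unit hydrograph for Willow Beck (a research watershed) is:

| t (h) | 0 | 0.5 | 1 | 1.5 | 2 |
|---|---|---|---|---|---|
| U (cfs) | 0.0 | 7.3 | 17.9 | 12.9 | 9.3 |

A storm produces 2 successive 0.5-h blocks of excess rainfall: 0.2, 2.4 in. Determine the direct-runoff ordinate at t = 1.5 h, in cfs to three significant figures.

Q ≈ 45.5 cfs

By discrete convolution, Q_j = Σ (P_i / 1 in) · U_{j−i}.
At t = 1.5 h (j=3): Q = (0.2/1)·12.9 + (2.4/1)·17.9 = 45.5 cfs.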